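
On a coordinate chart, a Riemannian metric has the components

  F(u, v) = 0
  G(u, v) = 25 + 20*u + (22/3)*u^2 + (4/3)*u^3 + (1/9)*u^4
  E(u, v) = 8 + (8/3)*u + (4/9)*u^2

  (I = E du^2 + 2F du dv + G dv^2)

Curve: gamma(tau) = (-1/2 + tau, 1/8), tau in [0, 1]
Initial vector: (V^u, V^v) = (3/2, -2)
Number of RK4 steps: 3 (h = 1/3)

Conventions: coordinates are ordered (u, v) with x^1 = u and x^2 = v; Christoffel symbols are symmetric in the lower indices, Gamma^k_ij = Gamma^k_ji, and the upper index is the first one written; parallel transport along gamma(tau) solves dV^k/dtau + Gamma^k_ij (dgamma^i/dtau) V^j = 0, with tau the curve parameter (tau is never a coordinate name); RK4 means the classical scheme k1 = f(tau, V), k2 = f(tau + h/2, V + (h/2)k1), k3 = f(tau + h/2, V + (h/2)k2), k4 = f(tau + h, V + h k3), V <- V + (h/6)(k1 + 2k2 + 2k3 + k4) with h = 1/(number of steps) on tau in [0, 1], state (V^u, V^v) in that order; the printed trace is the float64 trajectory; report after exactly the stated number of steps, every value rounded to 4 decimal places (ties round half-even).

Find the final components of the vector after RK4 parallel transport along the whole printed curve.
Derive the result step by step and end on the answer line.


gamma'(tau) = (1, 0); f(tau, V)^k = -Gamma^k_ij(gamma(tau)) gamma'^i(tau) V^j; h = 1/3; intermediate values shown to 6 dp
curve data and Christoffel symbols at the stage parameters:
  tau = 0.000000: gamma = (-0.500000, 0.125000), gamma' = (1.000000, 0.000000); Gamma_uuu = 0.163934, Gamma_uuv = 0.000000, Gamma_uvv = -1.004098, Gamma_vuu = 0.000000, Gamma_vuv = 0.408163, Gamma_vvv = 0.000000
  tau = 0.166667: gamma = (-0.333333, 0.125000), gamma' = (1.000000, 0.000000); Gamma_uuu = 0.165517, Gamma_uuv = 0.000000, Gamma_uvv = -1.085057, Gamma_vuu = 0.000000, Gamma_vuv = 0.406780, Gamma_vvv = 0.000000
  tau = 0.333333: gamma = (-0.166667, 0.125000), gamma' = (1.000000, 0.000000); Gamma_uuu = 0.166395, Gamma_uuv = 0.000000, Gamma_uvv = -1.167074, Gamma_vuu = 0.000000, Gamma_vuv = 0.403960, Gamma_vvv = 0.000000
  tau = 0.500000: gamma = (0.000000, 0.125000), gamma' = (1.000000, 0.000000); Gamma_uuu = 0.166667, Gamma_uuv = 0.000000, Gamma_uvv = -1.250000, Gamma_vuu = 0.000000, Gamma_vuv = 0.400000, Gamma_vvv = 0.000000
  tau = 0.666667: gamma = (0.166667, 0.125000), gamma' = (1.000000, 0.000000); Gamma_uuu = 0.166423, Gamma_uuv = 0.000000, Gamma_uvv = -1.333698, Gamma_vuu = 0.000000, Gamma_vuv = 0.395147, Gamma_vvv = 0.000000
  tau = 0.833333: gamma = (0.333333, 0.125000), gamma' = (1.000000, 0.000000); Gamma_uuu = 0.165746, Gamma_uuv = 0.000000, Gamma_uvv = -1.418048, Gamma_vuu = 0.000000, Gamma_vuv = 0.389610, Gamma_vvv = 0.000000
  tau = 1.000000: gamma = (0.500000, 0.125000), gamma' = (1.000000, 0.000000); Gamma_uuu = 0.164706, Gamma_uuv = 0.000000, Gamma_uvv = -1.502941, Gamma_vuu = 0.000000, Gamma_vuv = 0.383562, Gamma_vvv = 0.000000
step 0: V^u = 1.5000, V^v = -2.0000
step 1: k1 = (-0.245902, 0.816327), k2 = (-0.241492, 0.758215), k3 = (-0.241614, 0.762155), k4 = (-0.236191, 0.705294); V <- V + (h/6)(k1 + 2k2 + 2k3 + k4): V^u = 1.4195, V^v = -1.7465
step 2: k1 = (-0.236204, 0.705531), k2 = (-0.230029, 0.651579), k3 = (-0.230200, 0.655176), k4 = (-0.223474, 0.603842); V <- V + (h/6)(k1 + 2k2 + 2k3 + k4): V^u = 1.3429, V^v = -1.5286
step 3: k1 = (-0.223484, 0.604021), k2 = (-0.216401, 0.556335), k3 = (-0.216596, 0.559432), k4 = (-0.209286, 0.514786); V <- V + (h/6)(k1 + 2k2 + 2k3 + k4): V^u = 1.2707, V^v = -1.3425

Answer: V^u = 1.2707, V^v = -1.3425


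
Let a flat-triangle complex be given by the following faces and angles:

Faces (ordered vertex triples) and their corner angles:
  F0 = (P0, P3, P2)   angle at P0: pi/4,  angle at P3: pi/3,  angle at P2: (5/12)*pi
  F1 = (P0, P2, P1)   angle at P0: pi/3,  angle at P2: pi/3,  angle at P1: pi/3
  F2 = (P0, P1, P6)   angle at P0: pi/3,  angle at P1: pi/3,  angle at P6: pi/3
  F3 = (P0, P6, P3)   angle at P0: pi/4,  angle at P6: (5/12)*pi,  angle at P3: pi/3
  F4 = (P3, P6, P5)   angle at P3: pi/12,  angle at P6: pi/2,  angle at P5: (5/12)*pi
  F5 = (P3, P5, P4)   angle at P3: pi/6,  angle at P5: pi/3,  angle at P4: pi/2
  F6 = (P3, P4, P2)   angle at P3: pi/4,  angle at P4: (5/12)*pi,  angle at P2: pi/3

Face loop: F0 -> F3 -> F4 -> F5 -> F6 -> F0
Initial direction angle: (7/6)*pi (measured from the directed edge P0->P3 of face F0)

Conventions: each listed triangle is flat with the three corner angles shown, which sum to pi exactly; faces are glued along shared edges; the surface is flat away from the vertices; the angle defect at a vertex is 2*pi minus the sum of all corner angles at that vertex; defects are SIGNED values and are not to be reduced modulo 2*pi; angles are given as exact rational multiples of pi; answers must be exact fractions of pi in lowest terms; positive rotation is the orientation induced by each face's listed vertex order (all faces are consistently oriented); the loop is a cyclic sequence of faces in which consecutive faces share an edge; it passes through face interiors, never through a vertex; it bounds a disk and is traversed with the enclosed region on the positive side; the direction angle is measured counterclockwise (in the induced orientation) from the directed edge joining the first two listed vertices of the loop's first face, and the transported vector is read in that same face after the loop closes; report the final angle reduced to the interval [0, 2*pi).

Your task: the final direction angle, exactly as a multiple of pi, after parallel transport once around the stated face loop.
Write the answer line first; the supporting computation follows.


Answer: final direction angle = 0

enclosed vertex P3: corner angles sum to (7/6)*pi, defect = 2*pi - (7/6)*pi = (5/6)*pi
transport around the loop rotates by the sum of enclosed defects; add to the initial angle mod 2*pi
final angle = (7/6)*pi + (5/6)*pi = 0 (mod 2*pi)


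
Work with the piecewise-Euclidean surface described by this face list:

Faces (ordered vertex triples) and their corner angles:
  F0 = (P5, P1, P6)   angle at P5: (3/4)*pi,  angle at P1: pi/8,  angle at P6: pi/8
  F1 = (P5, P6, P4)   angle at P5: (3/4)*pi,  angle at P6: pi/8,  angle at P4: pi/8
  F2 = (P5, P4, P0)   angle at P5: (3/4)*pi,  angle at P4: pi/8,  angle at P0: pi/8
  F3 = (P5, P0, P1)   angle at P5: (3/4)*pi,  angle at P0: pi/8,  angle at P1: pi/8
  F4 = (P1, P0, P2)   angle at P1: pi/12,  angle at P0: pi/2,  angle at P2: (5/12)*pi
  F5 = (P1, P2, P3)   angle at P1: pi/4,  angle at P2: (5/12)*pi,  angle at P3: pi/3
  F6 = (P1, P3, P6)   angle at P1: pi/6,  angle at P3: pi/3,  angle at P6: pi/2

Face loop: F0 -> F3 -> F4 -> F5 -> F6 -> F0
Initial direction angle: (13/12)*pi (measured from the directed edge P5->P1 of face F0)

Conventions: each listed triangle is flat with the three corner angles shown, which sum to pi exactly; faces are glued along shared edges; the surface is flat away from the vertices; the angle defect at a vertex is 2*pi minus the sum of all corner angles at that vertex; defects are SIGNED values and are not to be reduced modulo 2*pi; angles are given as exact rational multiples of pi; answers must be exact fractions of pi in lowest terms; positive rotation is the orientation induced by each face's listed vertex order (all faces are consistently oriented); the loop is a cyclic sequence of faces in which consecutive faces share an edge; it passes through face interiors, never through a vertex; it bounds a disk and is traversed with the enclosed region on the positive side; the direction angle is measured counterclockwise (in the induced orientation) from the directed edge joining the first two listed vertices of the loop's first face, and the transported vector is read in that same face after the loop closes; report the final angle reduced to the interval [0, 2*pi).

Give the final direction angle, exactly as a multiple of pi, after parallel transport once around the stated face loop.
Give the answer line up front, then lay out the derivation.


Answer: final direction angle = pi/3

enclosed vertex P1: corner angles sum to (3/4)*pi, defect = 2*pi - (3/4)*pi = (5/4)*pi
by Gauss-Bonnet the loop rotates the vector by the enclosed defect sum (positive orientation, mod 2*pi)
final angle = (13/12)*pi + (5/4)*pi = pi/3 (mod 2*pi)


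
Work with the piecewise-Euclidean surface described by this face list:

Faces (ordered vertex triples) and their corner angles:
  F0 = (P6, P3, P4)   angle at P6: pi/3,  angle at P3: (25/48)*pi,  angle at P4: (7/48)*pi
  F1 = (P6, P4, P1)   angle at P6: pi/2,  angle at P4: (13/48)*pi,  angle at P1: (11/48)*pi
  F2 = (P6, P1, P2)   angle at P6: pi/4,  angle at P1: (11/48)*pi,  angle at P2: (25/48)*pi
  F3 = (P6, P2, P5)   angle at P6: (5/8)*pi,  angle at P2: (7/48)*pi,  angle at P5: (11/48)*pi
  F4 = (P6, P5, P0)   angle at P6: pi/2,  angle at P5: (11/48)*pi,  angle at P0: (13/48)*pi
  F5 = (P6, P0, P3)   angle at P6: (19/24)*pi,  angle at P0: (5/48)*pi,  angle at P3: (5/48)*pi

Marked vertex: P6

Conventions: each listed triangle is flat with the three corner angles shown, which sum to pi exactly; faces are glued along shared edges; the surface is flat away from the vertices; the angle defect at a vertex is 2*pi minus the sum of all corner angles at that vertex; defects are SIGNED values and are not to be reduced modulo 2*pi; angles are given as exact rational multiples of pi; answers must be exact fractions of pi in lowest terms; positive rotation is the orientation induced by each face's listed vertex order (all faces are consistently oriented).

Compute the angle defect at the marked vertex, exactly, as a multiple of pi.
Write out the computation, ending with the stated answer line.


Sum of corner angles at P6: 3*pi
defect = 2*pi - 3*pi

Answer: defect(P6) = -pi


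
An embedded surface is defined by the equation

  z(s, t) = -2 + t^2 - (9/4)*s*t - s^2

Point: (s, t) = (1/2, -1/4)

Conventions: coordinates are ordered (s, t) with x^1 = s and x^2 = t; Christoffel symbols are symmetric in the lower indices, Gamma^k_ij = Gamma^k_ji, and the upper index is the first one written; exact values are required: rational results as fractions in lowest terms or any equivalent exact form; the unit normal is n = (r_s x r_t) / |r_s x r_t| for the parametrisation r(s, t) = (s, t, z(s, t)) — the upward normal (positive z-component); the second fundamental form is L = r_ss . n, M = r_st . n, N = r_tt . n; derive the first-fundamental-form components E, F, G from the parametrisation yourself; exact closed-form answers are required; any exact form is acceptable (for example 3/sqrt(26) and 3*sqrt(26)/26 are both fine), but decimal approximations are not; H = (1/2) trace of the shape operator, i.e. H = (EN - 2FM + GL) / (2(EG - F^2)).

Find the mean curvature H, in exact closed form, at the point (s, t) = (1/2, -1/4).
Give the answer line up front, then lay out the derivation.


Answer: H = -1160*sqrt(109)/106929

z_s = -7/16, z_t = -13/8, z_ss = -2, z_st = -9/4, z_tt = 2
E = 305/256, F = 91/128, G = 233/64; answer radicand W^2 = 981/256
unnormalised second-form numerators: l = -2, m = -9/4, n = 2; L = l/sqrt(981/256), and similarly M = m/sqrt(W^2), N = n/sqrt(W^2)
H = (E*n - 2*F*m + G*l) / (2*(EG - F^2)*sqrt(W^2)); E*n - 2*F*m + G*l = -435/256, EG - F^2 = 981/256, so H = (-145/654)/sqrt(981/256)


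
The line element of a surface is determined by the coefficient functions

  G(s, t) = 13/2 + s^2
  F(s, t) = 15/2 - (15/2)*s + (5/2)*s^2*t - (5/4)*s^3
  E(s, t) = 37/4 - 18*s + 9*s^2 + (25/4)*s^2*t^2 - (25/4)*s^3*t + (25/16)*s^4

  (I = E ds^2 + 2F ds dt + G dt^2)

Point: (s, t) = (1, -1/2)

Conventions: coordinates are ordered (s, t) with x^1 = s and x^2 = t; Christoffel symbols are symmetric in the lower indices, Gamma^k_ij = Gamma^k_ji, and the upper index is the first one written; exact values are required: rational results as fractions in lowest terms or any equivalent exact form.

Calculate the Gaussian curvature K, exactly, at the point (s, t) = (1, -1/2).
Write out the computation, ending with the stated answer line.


E = 13/2, F = -5/2, G = 15/2, EG - F^2 = 85/2 at the point
E_s = 75/4, E_t = -25/2, F_s = -55/4, F_t = 5/2, G_s = 2, G_t = 0
E_tt = 25/2, F_st = 5, G_ss = 2
The intrinsic route: Brioschi's K = (det M1 - det M2)/(EG - F^2)^2.
M1 = [[-E_tt/2 + F_st - G_ss/2, E_s/2, F_s - E_t/2], [F_t - G_s/2, E, F], [G_t/2, F, G]] = [[-9/4, 75/8, -15/2], [3/2, 13/2, -5/2], [0, -5/2, 15/2]]; det M1 = -5535/32
M2 = [[0, E_t/2, G_s/2], [E_t/2, E, F], [G_s/2, F, G]] = [[0, -25/4, 1], [-25/4, 13/2, -5/2], [1, -5/2, 15/2]]; det M2 = -8583/32
det M1 - det M2 = 381/4; K = 381/4 / (85/2)^2 = 381/7225

Answer: K = 381/7225


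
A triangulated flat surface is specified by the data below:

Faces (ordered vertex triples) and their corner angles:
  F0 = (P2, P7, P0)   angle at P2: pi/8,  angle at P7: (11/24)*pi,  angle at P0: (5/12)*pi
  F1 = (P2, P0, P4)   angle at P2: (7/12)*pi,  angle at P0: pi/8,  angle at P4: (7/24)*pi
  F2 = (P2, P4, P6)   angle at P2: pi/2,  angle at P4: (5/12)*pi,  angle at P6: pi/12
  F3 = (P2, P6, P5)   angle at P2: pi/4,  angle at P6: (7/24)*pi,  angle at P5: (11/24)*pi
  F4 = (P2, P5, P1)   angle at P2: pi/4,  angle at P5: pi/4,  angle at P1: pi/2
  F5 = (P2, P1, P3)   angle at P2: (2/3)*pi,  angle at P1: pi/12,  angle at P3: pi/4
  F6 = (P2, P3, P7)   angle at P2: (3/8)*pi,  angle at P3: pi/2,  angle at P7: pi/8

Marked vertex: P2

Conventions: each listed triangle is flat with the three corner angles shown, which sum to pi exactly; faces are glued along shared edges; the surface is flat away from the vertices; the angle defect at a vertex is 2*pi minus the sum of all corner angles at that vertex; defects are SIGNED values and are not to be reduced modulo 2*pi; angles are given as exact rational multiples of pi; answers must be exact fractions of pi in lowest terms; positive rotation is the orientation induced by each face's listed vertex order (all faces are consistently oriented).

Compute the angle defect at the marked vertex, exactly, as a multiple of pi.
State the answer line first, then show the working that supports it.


Answer: defect(P2) = (-3/4)*pi

Sum of corner angles at P2: (11/4)*pi
defect = 2*pi - (11/4)*pi


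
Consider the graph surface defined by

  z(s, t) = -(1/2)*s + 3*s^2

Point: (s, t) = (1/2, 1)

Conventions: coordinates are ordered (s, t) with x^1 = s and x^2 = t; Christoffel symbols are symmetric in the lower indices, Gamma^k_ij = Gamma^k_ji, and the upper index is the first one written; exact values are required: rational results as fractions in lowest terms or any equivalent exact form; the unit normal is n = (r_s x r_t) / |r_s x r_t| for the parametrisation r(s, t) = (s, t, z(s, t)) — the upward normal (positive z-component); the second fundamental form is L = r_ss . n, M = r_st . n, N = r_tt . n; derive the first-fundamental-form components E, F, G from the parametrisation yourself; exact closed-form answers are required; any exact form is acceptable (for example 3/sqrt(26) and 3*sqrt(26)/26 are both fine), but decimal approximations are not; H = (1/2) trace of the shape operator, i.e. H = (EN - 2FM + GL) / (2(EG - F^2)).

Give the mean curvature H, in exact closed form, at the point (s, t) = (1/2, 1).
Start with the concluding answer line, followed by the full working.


Answer: H = 24*sqrt(29)/841

z_s = 5/2, z_t = 0, z_ss = 6, z_st = 0, z_tt = 0
E = 29/4, F = 0, G = 1; answer radicand W^2 = 29/4
unnormalised second-form numerators: l = 6, m = 0, n = 0; L = l/sqrt(29/4), and similarly M = m/sqrt(W^2), N = n/sqrt(W^2)
H = (E*n - 2*F*m + G*l) / (2*(EG - F^2)*sqrt(W^2)); E*n - 2*F*m + G*l = 6, EG - F^2 = 29/4, so H = (12/29)/sqrt(29/4)


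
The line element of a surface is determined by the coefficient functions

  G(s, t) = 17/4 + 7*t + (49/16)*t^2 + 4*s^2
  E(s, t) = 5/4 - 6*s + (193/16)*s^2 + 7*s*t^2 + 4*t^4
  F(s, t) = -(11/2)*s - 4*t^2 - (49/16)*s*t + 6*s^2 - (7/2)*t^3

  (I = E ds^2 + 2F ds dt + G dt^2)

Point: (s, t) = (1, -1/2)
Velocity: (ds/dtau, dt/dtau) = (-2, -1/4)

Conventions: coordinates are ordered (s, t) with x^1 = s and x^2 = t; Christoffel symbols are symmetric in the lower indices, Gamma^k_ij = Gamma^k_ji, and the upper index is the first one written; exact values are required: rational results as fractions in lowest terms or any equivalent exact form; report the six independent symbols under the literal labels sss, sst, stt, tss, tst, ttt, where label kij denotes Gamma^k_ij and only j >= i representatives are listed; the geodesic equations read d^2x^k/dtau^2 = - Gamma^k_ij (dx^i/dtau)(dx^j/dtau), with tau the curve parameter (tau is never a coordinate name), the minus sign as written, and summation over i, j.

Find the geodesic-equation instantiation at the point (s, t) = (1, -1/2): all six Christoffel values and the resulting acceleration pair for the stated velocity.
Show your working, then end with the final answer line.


E = 149/16, F = 47/32, G = 353/64 at the point
E_s = 159/8, E_t = -9, F_s = 257/32, F_t = -27/16, G_s = 8, G_t = 63/16
EG - F^2 = 12597/256;  g^inv = (256/12597) * [[353/64, -47/32], [-47/32, 149/16]]
first-kind symbols [ij,l] = (1/2)(d_i g_jl + d_j g_il - d_l g_ij): [ss,s] = E_s/2 = 159/16, [ss,t] = F_s - E_t/2 = 401/32, [st,s] = E_t/2 = -9/2, [st,t] = G_s/2 = 4, [tt,s] = F_t - G_s/2 = -91/16, [tt,t] = G_t/2 = 63/32
Gamma^s_ij = (G*[ij,s] - F*[ij,t])/(EG - F^2), Gamma^t_ij = (E*[ij,t] - F*[ij,s])/(EG - F^2)
Gamma_sss = 9320/12597, Gamma_sst = -7858/12597, Gamma_stt = -8771/12597, Gamma_tss = 26138/12597, Gamma_tst = 11228/12597, Gamma_ttt = 6832/12597
d^2s/dtau^2 = -(Gamma_sss*(-2)^2 + 2*Gamma_sst*(-2)*(-1/4) + Gamma_stt*(-1/4)^2) = -35537/15504
d^2t/dtau^2 = -(Gamma_tss*(-2)^2 + 2*Gamma_tst*(-2)*(-1/4) + Gamma_ttt*(-1/4)^2) = -8939/969

Answer: Gamma_sss = 9320/12597, Gamma_sst = -7858/12597, Gamma_stt = -8771/12597, Gamma_tss = 26138/12597, Gamma_tst = 11228/12597, Gamma_ttt = 6832/12597; accelerations (d^2s/dtau^2, d^2t/dtau^2) = (-35537/15504, -8939/969)


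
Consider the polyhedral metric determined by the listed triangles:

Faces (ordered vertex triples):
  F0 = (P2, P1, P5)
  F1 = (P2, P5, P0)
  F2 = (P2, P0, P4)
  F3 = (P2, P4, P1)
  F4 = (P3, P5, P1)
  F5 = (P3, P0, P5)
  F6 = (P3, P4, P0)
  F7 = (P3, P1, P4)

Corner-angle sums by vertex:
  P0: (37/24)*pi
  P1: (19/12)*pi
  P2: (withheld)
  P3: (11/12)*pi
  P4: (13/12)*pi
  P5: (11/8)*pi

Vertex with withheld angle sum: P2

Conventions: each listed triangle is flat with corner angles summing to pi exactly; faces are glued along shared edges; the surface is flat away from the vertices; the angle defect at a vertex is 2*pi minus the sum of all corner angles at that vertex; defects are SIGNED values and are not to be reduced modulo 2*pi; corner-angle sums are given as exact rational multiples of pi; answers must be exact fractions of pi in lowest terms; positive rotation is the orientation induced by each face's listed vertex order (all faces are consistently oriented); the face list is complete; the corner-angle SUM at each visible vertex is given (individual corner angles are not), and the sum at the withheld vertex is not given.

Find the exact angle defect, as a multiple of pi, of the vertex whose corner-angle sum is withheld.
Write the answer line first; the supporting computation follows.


Answer: defect(P2) = pi/2

V = 6, E = 12, F = 8; chi = V - E + F = 2
Gauss-Bonnet: total defect = 2*pi*chi = 4*pi; visible defects sum to (7/2)*pi


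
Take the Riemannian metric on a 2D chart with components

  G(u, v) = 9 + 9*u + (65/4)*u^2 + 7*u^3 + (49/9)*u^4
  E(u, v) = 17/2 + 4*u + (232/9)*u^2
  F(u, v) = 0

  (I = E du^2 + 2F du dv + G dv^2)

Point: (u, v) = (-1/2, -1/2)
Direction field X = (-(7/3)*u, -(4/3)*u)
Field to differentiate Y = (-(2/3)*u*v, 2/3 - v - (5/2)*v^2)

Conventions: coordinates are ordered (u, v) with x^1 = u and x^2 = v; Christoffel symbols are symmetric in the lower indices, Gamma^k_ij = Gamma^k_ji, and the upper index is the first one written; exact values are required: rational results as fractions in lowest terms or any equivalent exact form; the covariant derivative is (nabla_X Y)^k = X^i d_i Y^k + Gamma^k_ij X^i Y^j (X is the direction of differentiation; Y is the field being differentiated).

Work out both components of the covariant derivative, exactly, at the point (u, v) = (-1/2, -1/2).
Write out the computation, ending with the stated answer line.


E = 233/18, F = 0, G = 289/36 at the point
E_u = -196/9, E_v = 0, F_u = 0, F_v = 0, G_u = -85/18, G_v = 0
EG - F^2 = 67337/648;  g^inv = (648/67337) * [[289/36, 0], [0, 233/18]]
first-kind symbols [ij,l] = (1/2)(d_i g_jl + d_j g_il - d_l g_ij): [uu,u] = E_u/2 = -98/9, [uu,v] = F_u - E_v/2 = 0, [uv,u] = E_v/2 = 0, [uv,v] = G_u/2 = -85/36, [vv,u] = F_v - G_u/2 = 85/36, [vv,v] = G_v/2 = 0
Gamma^u_ij = (G*[ij,u] - F*[ij,v])/(EG - F^2), Gamma^v_ij = (E*[ij,v] - F*[ij,u])/(EG - F^2)
Gamma_uuu = -196/233, Gamma_uuv = 0, Gamma_uvv = 85/466, Gamma_vuu = 0, Gamma_vuv = -5/17, Gamma_vvv = 0
X = (7/6, 2/3), Y = (-1/6, 13/24) at the point

Answer: (nabla_X Y)^u = 14101/16776, (nabla_X Y)^v = 691/816


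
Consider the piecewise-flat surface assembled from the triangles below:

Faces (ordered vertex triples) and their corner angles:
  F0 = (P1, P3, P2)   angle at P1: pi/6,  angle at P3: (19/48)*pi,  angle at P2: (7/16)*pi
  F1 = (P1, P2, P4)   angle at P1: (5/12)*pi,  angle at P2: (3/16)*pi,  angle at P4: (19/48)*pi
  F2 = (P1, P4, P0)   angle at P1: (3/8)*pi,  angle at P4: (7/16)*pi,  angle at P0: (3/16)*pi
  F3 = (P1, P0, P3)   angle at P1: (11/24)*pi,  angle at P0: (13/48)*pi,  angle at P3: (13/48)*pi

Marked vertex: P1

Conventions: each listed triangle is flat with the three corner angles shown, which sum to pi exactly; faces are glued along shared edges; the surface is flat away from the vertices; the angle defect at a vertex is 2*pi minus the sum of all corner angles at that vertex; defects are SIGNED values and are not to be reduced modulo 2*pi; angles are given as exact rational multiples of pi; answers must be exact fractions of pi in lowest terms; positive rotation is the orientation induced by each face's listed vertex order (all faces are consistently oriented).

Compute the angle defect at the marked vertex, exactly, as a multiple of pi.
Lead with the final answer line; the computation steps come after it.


Answer: defect(P1) = (7/12)*pi

Sum of corner angles at P1: (17/12)*pi
defect = 2*pi - (17/12)*pi


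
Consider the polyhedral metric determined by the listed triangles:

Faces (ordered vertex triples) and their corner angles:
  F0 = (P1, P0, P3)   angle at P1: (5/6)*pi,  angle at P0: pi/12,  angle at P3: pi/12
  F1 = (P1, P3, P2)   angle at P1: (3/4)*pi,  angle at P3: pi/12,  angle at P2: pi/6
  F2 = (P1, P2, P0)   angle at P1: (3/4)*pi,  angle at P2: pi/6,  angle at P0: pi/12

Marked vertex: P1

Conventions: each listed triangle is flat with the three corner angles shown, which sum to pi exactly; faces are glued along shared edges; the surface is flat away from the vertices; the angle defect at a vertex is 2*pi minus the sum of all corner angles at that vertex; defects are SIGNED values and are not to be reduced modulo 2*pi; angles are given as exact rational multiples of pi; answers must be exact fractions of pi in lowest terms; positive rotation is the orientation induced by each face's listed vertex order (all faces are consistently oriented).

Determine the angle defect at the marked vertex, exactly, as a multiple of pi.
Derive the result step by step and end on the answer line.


Sum of corner angles at P1: (7/3)*pi
defect = 2*pi - (7/3)*pi

Answer: defect(P1) = -pi/3


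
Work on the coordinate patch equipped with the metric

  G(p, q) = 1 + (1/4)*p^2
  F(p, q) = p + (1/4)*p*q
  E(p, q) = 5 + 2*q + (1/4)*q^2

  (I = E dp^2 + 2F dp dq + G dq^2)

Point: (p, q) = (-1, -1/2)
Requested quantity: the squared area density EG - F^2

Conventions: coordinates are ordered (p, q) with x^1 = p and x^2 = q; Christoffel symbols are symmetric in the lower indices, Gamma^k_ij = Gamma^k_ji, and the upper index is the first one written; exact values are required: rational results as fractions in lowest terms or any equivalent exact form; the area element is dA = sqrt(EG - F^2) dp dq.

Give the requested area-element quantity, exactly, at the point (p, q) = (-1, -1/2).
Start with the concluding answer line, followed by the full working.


Answer: EG - F^2 = 69/16

E = 65/16, F = -7/8, G = 5/4; EG - F^2 = 69/16


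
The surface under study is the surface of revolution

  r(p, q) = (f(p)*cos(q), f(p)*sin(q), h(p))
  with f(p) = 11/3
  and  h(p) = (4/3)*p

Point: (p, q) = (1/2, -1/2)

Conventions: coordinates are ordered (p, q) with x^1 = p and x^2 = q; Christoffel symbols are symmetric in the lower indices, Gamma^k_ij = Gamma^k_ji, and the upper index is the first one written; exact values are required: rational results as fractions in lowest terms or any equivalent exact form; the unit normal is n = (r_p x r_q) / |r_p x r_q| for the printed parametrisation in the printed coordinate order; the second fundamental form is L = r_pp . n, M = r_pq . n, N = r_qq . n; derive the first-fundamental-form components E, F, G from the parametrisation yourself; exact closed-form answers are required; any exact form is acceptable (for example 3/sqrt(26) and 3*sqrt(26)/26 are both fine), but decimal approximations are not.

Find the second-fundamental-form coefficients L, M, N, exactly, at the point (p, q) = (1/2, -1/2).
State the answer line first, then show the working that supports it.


Answer: L = 0, M = 0, N = 11/3

f = 11/3, f' = 0, f'' = 0, h' = 4/3, h'' = 0
E = 16/9, F = 0, G = 121/9; answer radicand W^2 = 16/9
unnormalised second-form numerators: l = 0, m = 0, n = 44/9; L = l/sqrt(16/9), and similarly M = m/sqrt(W^2), N = n/sqrt(W^2)


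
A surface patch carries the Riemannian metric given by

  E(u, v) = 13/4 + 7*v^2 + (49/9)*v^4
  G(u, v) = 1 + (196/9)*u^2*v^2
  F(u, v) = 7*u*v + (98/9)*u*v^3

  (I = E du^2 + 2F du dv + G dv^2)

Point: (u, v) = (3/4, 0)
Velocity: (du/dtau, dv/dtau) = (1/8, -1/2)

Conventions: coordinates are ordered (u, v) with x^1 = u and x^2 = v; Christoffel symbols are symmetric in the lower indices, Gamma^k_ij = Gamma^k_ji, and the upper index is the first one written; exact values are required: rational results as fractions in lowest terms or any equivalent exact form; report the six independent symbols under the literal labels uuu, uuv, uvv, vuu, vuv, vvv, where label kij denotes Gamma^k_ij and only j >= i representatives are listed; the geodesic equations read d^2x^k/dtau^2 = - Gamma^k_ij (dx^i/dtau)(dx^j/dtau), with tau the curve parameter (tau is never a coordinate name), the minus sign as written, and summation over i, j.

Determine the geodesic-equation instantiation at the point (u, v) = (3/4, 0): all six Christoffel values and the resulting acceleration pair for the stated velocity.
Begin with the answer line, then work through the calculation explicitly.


Answer: Gamma_uuu = 0, Gamma_uuv = 0, Gamma_uvv = 21/13, Gamma_vuu = 0, Gamma_vuv = 0, Gamma_vvv = 0; accelerations (d^2u/dtau^2, d^2v/dtau^2) = (-21/52, 0)

E = 13/4, F = 0, G = 1 at the point
E_u = 0, E_v = 0, F_u = 0, F_v = 21/4, G_u = 0, G_v = 0
EG - F^2 = 13/4;  g^inv = (4/13) * [[1, 0], [0, 13/4]]
first-kind symbols [ij,l] = (1/2)(d_i g_jl + d_j g_il - d_l g_ij): [uu,u] = E_u/2 = 0, [uu,v] = F_u - E_v/2 = 0, [uv,u] = E_v/2 = 0, [uv,v] = G_u/2 = 0, [vv,u] = F_v - G_u/2 = 21/4, [vv,v] = G_v/2 = 0
Gamma^u_ij = (G*[ij,u] - F*[ij,v])/(EG - F^2), Gamma^v_ij = (E*[ij,v] - F*[ij,u])/(EG - F^2)
Gamma_uuu = 0, Gamma_uuv = 0, Gamma_uvv = 21/13, Gamma_vuu = 0, Gamma_vuv = 0, Gamma_vvv = 0
d^2u/dtau^2 = -(Gamma_uuu*(1/8)^2 + 2*Gamma_uuv*(1/8)*(-1/2) + Gamma_uvv*(-1/2)^2) = -21/52
d^2v/dtau^2 = -(Gamma_vuu*(1/8)^2 + 2*Gamma_vuv*(1/8)*(-1/2) + Gamma_vvv*(-1/2)^2) = 0


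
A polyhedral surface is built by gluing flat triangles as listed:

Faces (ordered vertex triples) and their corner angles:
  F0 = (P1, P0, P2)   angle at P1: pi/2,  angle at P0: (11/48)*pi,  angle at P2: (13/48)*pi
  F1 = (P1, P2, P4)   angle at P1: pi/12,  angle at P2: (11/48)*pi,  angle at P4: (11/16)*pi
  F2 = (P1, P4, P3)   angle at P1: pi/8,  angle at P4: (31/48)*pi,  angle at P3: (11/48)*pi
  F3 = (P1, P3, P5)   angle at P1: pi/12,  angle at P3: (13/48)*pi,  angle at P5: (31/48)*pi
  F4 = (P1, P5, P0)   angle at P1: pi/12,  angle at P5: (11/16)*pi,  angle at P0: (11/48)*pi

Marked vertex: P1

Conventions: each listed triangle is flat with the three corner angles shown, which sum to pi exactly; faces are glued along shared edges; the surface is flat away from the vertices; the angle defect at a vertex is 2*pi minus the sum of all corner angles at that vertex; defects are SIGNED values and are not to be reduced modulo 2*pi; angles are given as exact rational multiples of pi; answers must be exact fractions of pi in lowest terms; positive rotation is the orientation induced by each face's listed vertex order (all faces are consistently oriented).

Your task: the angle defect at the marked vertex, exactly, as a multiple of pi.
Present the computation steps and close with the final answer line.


Sum of corner angles at P1: (7/8)*pi
defect = 2*pi - (7/8)*pi

Answer: defect(P1) = (9/8)*pi


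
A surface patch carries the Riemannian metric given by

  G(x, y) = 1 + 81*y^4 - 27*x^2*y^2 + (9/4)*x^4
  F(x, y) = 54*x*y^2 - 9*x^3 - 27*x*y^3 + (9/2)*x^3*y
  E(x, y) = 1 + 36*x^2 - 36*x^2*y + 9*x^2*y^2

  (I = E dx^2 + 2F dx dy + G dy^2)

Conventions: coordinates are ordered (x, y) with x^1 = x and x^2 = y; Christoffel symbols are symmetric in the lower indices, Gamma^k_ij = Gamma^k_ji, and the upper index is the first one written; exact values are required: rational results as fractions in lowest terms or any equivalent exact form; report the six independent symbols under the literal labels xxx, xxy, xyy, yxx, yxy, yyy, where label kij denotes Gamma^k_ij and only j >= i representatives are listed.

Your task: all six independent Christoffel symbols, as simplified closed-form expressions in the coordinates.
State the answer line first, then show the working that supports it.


Answer: Gamma_xxx = (36*x*y^2 - 144*x*y + 144*x)/(9*x^4 - 72*x^2*y^2 - 144*x^2*y + 144*x^2 + 324*y^4 + 4), Gamma_xxy = (36*x^2*y - 72*x^2)/(9*x^4 - 72*x^2*y^2 - 144*x^2*y + 144*x^2 + 324*y^4 + 4), Gamma_xyy = (-216*x*y^2 + 432*x*y)/(9*x^4 - 72*x^2*y^2 - 144*x^2*y + 144*x^2 + 324*y^4 + 4), Gamma_yxx = (18*x^2*y - 36*x^2 - 108*y^3 + 216*y^2)/(9*x^4 - 72*x^2*y^2 - 144*x^2*y + 144*x^2 + 324*y^4 + 4), Gamma_yxy = (18*x^3 - 108*x*y^2)/(9*x^4 - 72*x^2*y^2 - 144*x^2*y + 144*x^2 + 324*y^4 + 4), Gamma_yyy = (-108*x^2*y + 648*y^3)/(9*x^4 - 72*x^2*y^2 - 144*x^2*y + 144*x^2 + 324*y^4 + 4)

E = 1 + 36*x^2 - 36*x^2*y + 9*x^2*y^2; F = 54*x*y^2 - 9*x^3 - 27*x*y^3 + (9/2)*x^3*y; G = 1 + 81*y^4 - 27*x^2*y^2 + (9/4)*x^4
Gamma^k_ij = (1/2) g^{kl} (d_i g_jl + d_j g_il - d_l g_ij), with g^inv = (1/(EG-F^2)) [[G, -F], [-F, E]]
first partials: E_x = 72*x - 72*x*y + 18*x*y^2, E_y = -36*x^2 + 18*x^2*y, F_x = 54*y^2 - 27*x^2 - 27*y^3 + (27/2)*x^2*y, F_y = 108*x*y - 81*x*y^2 + (9/2)*x^3, G_x = -54*x*y^2 + 9*x^3, G_y = 324*y^3 - 54*x^2*y
D = EG - F^2 = 1 + 36*x^2 - 36*x^2*y + 81*y^4 - 18*x^2*y^2 + (9/4)*x^4
expanded: Gamma^x_xx = (G E_x - 2F F_x + F E_y)/(2D), Gamma^x_xy = (G E_y - F G_x)/(2D), Gamma^x_yy = (2G F_y - G G_x - F G_y)/(2D), Gamma^y_xx = (2E F_x - E E_y - F E_x)/(2D), Gamma^y_xy = (E G_x - F E_y)/(2D), Gamma^y_yy = (E G_y - 2F F_y + F G_x)/(2D); substitute and cancel common factors


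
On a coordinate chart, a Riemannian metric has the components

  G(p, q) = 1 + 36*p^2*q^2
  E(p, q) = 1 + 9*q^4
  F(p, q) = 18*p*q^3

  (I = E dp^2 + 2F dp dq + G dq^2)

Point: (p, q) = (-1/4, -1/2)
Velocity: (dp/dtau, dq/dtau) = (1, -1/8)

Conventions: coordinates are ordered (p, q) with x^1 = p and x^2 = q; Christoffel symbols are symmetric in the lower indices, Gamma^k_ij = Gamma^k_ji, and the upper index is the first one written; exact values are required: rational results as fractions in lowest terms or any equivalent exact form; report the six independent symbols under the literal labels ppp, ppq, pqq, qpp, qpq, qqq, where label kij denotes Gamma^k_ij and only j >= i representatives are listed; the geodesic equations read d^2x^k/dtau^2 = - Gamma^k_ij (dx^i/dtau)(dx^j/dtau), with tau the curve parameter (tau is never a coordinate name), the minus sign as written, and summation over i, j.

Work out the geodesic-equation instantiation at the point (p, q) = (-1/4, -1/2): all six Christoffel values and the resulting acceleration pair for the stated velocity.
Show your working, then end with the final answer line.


E = 25/16, F = 9/16, G = 25/16 at the point
E_p = 0, E_q = -9/2, F_p = -9/4, F_q = -27/8, G_p = -9/2, G_q = -9/4
EG - F^2 = 17/8;  g^inv = (8/17) * [[25/16, -9/16], [-9/16, 25/16]]
first-kind symbols [ij,l] = (1/2)(d_i g_jl + d_j g_il - d_l g_ij): [pp,p] = E_p/2 = 0, [pp,q] = F_p - E_q/2 = 0, [pq,p] = E_q/2 = -9/4, [pq,q] = G_p/2 = -9/4, [qq,p] = F_q - G_p/2 = -9/8, [qq,q] = G_q/2 = -9/8
Gamma^p_ij = (G*[ij,p] - F*[ij,q])/(EG - F^2), Gamma^q_ij = (E*[ij,q] - F*[ij,p])/(EG - F^2)
Gamma_ppp = 0, Gamma_ppq = -18/17, Gamma_pqq = -9/17, Gamma_qpp = 0, Gamma_qpq = -18/17, Gamma_qqq = -9/17
d^2p/dtau^2 = -(Gamma_ppp*(1)^2 + 2*Gamma_ppq*(1)*(-1/8) + Gamma_pqq*(-1/8)^2) = -279/1088
d^2q/dtau^2 = -(Gamma_qpp*(1)^2 + 2*Gamma_qpq*(1)*(-1/8) + Gamma_qqq*(-1/8)^2) = -279/1088

Answer: Gamma_ppp = 0, Gamma_ppq = -18/17, Gamma_pqq = -9/17, Gamma_qpp = 0, Gamma_qpq = -18/17, Gamma_qqq = -9/17; accelerations (d^2p/dtau^2, d^2q/dtau^2) = (-279/1088, -279/1088)


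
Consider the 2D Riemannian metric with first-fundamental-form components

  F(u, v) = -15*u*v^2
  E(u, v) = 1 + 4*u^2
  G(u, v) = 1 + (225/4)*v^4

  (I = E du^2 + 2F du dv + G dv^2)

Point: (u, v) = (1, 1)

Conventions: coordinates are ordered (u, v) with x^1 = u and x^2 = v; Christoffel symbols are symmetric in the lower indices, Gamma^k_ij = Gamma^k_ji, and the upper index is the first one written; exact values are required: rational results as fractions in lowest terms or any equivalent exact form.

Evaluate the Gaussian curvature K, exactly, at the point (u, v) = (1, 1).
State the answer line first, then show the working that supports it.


Answer: K = -96/12005

E = 5, F = -15, G = 229/4, EG - F^2 = 245/4 at the point
E_u = 8, E_v = 0, F_u = -15, F_v = -30, G_u = 0, G_v = 225
E_vv = 0, F_uv = -30, G_uu = 0
Apply the Brioschi formula K = (det M1 - det M2)/(EG - F^2)^2 over the derivative matrices of E, F, G.
M1 = [[-E_vv/2 + F_uv - G_uu/2, E_u/2, F_u - E_v/2], [F_v - G_u/2, E, F], [G_v/2, F, G]] = [[-30, 4, -15], [-30, 5, -15], [225/2, -15, 229/4]]; det M1 = -30
M2 = [[0, E_v/2, G_u/2], [E_v/2, E, F], [G_u/2, F, G]] = [[0, 0, 0], [0, 5, -15], [0, -15, 229/4]]; det M2 = 0
det M1 - det M2 = -30; K = -30 / (245/4)^2 = -96/12005


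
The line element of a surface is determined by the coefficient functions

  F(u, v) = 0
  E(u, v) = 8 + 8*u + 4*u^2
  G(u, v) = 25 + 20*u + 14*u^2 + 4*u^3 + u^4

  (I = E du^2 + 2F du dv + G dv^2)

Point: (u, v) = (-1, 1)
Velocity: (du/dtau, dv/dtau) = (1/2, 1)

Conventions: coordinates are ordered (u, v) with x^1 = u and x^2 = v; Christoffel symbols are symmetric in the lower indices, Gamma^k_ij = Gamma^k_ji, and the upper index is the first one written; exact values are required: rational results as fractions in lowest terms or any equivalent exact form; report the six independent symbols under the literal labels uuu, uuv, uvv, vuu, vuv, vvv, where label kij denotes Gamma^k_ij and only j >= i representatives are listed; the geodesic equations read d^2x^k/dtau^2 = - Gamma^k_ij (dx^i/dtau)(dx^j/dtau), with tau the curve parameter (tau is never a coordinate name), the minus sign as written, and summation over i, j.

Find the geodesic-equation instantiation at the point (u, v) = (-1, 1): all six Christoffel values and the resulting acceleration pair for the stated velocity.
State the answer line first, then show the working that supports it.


Answer: Gamma_uuu = 0, Gamma_uuv = 0, Gamma_uvv = 0, Gamma_vuu = 0, Gamma_vuv = 0, Gamma_vvv = 0; accelerations (d^2u/dtau^2, d^2v/dtau^2) = (0, 0)

E = 4, F = 0, G = 16 at the point
E_u = 0, E_v = 0, F_u = 0, F_v = 0, G_u = 0, G_v = 0
EG - F^2 = 64;  g^inv = (1/64) * [[16, 0], [0, 4]]
first-kind symbols [ij,l] = (1/2)(d_i g_jl + d_j g_il - d_l g_ij): [uu,u] = E_u/2 = 0, [uu,v] = F_u - E_v/2 = 0, [uv,u] = E_v/2 = 0, [uv,v] = G_u/2 = 0, [vv,u] = F_v - G_u/2 = 0, [vv,v] = G_v/2 = 0
Gamma^u_ij = (G*[ij,u] - F*[ij,v])/(EG - F^2), Gamma^v_ij = (E*[ij,v] - F*[ij,u])/(EG - F^2)
Gamma_uuu = 0, Gamma_uuv = 0, Gamma_uvv = 0, Gamma_vuu = 0, Gamma_vuv = 0, Gamma_vvv = 0
d^2u/dtau^2 = -(Gamma_uuu*(1/2)^2 + 2*Gamma_uuv*(1/2)*(1) + Gamma_uvv*(1)^2) = 0
d^2v/dtau^2 = -(Gamma_vuu*(1/2)^2 + 2*Gamma_vuv*(1/2)*(1) + Gamma_vvv*(1)^2) = 0


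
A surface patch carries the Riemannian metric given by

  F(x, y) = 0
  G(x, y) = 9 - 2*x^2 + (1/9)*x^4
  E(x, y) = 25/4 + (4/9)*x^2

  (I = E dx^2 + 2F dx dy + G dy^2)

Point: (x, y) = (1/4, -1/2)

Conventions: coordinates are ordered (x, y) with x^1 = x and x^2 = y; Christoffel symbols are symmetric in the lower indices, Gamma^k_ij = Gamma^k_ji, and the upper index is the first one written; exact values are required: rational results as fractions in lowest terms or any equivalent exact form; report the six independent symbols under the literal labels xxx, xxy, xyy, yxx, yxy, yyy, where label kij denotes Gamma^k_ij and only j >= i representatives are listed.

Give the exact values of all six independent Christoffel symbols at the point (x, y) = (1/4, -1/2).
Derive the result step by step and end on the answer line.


E = 113/18, F = 0, G = 20449/2304 at the point
E_x = 2/9, E_y = 0, F_x = 0, F_y = 0, G_x = -143/144, G_y = 0
EG - F^2 = 2310737/41472;  g^inv = (41472/2310737) * [[20449/2304, 0], [0, 113/18]]
first-kind symbols [ij,l] = (1/2)(d_i g_jl + d_j g_il - d_l g_ij): [xx,x] = E_x/2 = 1/9, [xx,y] = F_x - E_y/2 = 0, [xy,x] = E_y/2 = 0, [xy,y] = G_x/2 = -143/288, [yy,x] = F_y - G_x/2 = 143/288, [yy,y] = G_y/2 = 0
Gamma^x_ij = (G*[ij,x] - F*[ij,y])/(EG - F^2), Gamma^y_ij = (E*[ij,y] - F*[ij,x])/(EG - F^2)

Answer: Gamma_xxx = 2/113, Gamma_xxy = 0, Gamma_xyy = 143/1808, Gamma_yxx = 0, Gamma_yxy = -8/143, Gamma_yyy = 0


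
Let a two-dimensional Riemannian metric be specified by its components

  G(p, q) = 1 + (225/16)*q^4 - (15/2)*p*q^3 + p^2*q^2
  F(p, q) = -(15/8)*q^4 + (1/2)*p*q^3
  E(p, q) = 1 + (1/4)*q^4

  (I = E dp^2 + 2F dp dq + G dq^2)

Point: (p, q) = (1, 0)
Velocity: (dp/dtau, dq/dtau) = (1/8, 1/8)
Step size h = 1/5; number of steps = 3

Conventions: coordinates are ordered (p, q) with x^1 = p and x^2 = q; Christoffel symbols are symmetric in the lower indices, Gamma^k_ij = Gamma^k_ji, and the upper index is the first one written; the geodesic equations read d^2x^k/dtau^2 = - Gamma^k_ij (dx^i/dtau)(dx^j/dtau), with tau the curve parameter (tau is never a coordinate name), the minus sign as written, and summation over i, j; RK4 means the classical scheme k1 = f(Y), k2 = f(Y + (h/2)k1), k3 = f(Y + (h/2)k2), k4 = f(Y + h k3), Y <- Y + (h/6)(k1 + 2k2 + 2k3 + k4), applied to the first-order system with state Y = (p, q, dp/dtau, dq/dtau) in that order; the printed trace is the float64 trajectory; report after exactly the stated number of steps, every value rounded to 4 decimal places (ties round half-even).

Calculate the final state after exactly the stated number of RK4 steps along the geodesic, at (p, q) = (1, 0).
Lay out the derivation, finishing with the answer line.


f(Y) = (dp/dtau, dq/dtau, -Gamma^p_ij Y'^i Y'^j, -Gamma^q_ij Y'^i Y'^j) with the Gammas evaluated at the stage position; h = 0.200000; intermediate values shown to 6 dp
step 0: p = 1.0000, q = 0.0000, dp/dtau = 0.1250, dq/dtau = 0.1250
step 1:
  k1: at (p, q) = (1.000000, 0.000000), (dp/dtau, dq/dtau) = (0.125000, 0.125000); Gamma_ppp = 0.000000, Gamma_ppq = 0.000000, Gamma_pqq = 0.000000, Gamma_qpp = 0.000000, Gamma_qpq = 0.000000, Gamma_qqq = 0.000000; k1 = (0.125000, 0.125000, 0.000000, 0.000000)
  k2: at (p, q) = (1.012500, 0.012500), (dp/dtau, dq/dtau) = (0.125000, 0.125000); Gamma_ppp = 0.000000, Gamma_ppq = 0.000001, Gamma_pqq = 0.000072, Gamma_qpp = 0.000000, Gamma_qpq = 0.000151, Gamma_qqq = 0.011088; k2 = (0.125000, 0.125000, -0.000001, -0.000178)
  k3: at (p, q) = (1.012500, 0.012500), (dp/dtau, dq/dtau) = (0.125000, 0.124982); Gamma_ppp = 0.000000, Gamma_ppq = 0.000001, Gamma_pqq = 0.000072, Gamma_qpp = 0.000000, Gamma_qpq = 0.000151, Gamma_qqq = 0.011088; k3 = (0.125000, 0.124982, -0.000001, -0.000178)
  k4: at (p, q) = (1.025000, 0.024996), (dp/dtau, dq/dtau) = (0.125000, 0.124964); Gamma_ppp = 0.000000, Gamma_ppq = 0.000008, Gamma_pqq = 0.000262, Gamma_qpp = 0.000000, Gamma_qpq = 0.000582, Gamma_qqq = 0.019486; k4 = (0.125000, 0.124964, -0.000004, -0.000322)
  Y <- Y + (h/6)(k1 + 2k2 + 2k3 + k4): p = 1.0250, q = 0.0250, dp/dtau = 0.1250, dq/dtau = 0.1250
step 2:
  k1: at (p, q) = (1.025000, 0.024998), (dp/dtau, dq/dtau) = (0.125000, 0.124966); Gamma_ppp = 0.000000, Gamma_ppq = 0.000008, Gamma_pqq = 0.000262, Gamma_qpp = 0.000000, Gamma_qpq = 0.000582, Gamma_qqq = 0.019486; k1 = (0.125000, 0.124966, -0.000004, -0.000322)
  k2: at (p, q) = (1.037500, 0.037494), (dp/dtau, dq/dtau) = (0.124999, 0.124933); Gamma_ppp = 0.000000, Gamma_ppq = 0.000026, Gamma_pqq = 0.000531, Gamma_qpp = 0.000000, Gamma_qpq = 0.001259, Gamma_qqq = 0.025404; k2 = (0.124999, 0.124933, -0.000009, -0.000436)
  k3: at (p, q) = (1.037500, 0.037491), (dp/dtau, dq/dtau) = (0.124999, 0.124922); Gamma_ppp = 0.000000, Gamma_ppq = 0.000026, Gamma_pqq = 0.000531, Gamma_qpp = 0.000000, Gamma_qpq = 0.001259, Gamma_qqq = 0.025403; k3 = (0.124999, 0.124922, -0.000009, -0.000436)
  k4: at (p, q) = (1.050000, 0.049982), (dp/dtau, dq/dtau) = (0.124998, 0.124878); Gamma_ppp = 0.000000, Gamma_ppq = 0.000062, Gamma_pqq = 0.000842, Gamma_qpp = 0.000000, Gamma_qpq = 0.002151, Gamma_qqq = 0.029053; k4 = (0.124998, 0.124878, -0.000015, -0.000520)
  Y <- Y + (h/6)(k1 + 2k2 + 2k3 + k4): p = 1.0500, q = 0.0500, dp/dtau = 0.1250, dq/dtau = 0.1249
step 3:
  k1: at (p, q) = (1.050000, 0.049983), (dp/dtau, dq/dtau) = (0.124998, 0.124879); Gamma_ppp = 0.000000, Gamma_ppq = 0.000062, Gamma_pqq = 0.000842, Gamma_qpp = 0.000000, Gamma_qpq = 0.002151, Gamma_qqq = 0.029053; k1 = (0.124998, 0.124879, -0.000015, -0.000520)
  k2: at (p, q) = (1.062500, 0.062471), (dp/dtau, dq/dtau) = (0.124996, 0.124827); Gamma_ppp = 0.000000, Gamma_ppq = 0.000122, Gamma_pqq = 0.001156, Gamma_qpp = 0.000000, Gamma_qpq = 0.003224, Gamma_qqq = 0.030650; k2 = (0.124996, 0.124827, -0.000022, -0.000578)
  k3: at (p, q) = (1.062499, 0.062466), (dp/dtau, dq/dtau) = (0.124996, 0.124822); Gamma_ppp = 0.000000, Gamma_ppq = 0.000122, Gamma_pqq = 0.001156, Gamma_qpp = 0.000000, Gamma_qpq = 0.003223, Gamma_qqq = 0.030650; k3 = (0.124996, 0.124822, -0.000022, -0.000578)
  k4: at (p, q) = (1.074999, 0.074947), (dp/dtau, dq/dtau) = (0.124993, 0.124764); Gamma_ppp = 0.000000, Gamma_ppq = 0.000210, Gamma_pqq = 0.001435, Gamma_qpp = 0.000000, Gamma_qpq = 0.004444, Gamma_qqq = 0.030411; k4 = (0.124993, 0.124764, -0.000029, -0.000612)
  Y <- Y + (h/6)(k1 + 2k2 + 2k3 + k4): p = 1.0750, q = 0.0749, dp/dtau = 0.1250, dq/dtau = 0.1248

Answer: p = 1.0750, q = 0.0749, dp/dtau = 0.1250, dq/dtau = 0.1248
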